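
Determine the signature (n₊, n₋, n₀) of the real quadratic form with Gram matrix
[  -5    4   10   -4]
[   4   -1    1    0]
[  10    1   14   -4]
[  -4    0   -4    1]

Answer: (1, 3, 0)

Derivation:
step 0: pivot -5 → sign −
step 1: pivot 11/5 → sign +
step 2: pivot -31/11 → sign −
step 3: pivot -1/31 → sign −
signature = (1, 3, 0)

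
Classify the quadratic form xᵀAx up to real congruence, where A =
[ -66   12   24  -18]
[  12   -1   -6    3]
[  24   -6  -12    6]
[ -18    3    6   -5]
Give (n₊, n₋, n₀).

Answer: (1, 2, 1)

Derivation:
step 0: pivot -66 → sign −
step 1: pivot 13/11 → sign +
step 2: pivot -72/13 → sign −
step 3: row/col 3 already zero → sign 0
signature = (1, 2, 1)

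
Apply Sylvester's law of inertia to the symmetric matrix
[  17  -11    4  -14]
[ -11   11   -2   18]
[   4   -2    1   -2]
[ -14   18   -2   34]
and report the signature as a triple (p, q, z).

Answer: (3, 1, 0)

Derivation:
step 0: pivot 17 → sign +
step 1: pivot 66/17 → sign +
step 2: pivot -1/33 → sign −
step 3: pivot 2 → sign +
signature = (3, 1, 0)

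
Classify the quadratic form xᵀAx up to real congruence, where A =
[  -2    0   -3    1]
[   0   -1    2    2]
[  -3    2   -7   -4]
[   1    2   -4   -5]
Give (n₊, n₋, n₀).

step 0: pivot -2 → sign −
step 1: pivot -1 → sign −
step 2: pivot 3/2 → sign +
step 3: pivot -2 → sign −
signature = (1, 3, 0)

Answer: (1, 3, 0)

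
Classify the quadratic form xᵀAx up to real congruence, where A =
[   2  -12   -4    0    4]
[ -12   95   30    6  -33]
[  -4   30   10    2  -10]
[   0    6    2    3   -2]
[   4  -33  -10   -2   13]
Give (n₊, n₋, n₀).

step 0: pivot 2 → sign +
step 1: pivot 23 → sign +
step 2: pivot 10/23 → sign +
step 3: pivot 1 → sign +
step 4: pivot 6/5 → sign +
signature = (5, 0, 0)

Answer: (5, 0, 0)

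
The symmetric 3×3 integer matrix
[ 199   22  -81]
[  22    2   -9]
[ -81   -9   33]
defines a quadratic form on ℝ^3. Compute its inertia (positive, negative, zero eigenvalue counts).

Answer: (2, 1, 0)

Derivation:
step 0: pivot 199 → sign +
step 1: pivot -86/199 → sign −
step 2: pivot 3/86 → sign +
signature = (2, 1, 0)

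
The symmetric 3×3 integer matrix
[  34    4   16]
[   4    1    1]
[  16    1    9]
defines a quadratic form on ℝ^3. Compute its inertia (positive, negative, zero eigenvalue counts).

Answer: (2, 0, 1)

Derivation:
step 0: pivot 34 → sign +
step 1: pivot 9/17 → sign +
step 2: row/col 2 already zero → sign 0
signature = (2, 0, 1)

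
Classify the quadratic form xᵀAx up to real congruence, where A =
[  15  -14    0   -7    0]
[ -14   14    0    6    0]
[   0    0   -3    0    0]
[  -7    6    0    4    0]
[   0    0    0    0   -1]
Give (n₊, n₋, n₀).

Answer: (3, 2, 0)

Derivation:
step 0: pivot 15 → sign +
step 1: pivot 14/15 → sign +
step 2: pivot -3 → sign −
step 3: pivot 3/7 → sign +
step 4: pivot -1 → sign −
signature = (3, 2, 0)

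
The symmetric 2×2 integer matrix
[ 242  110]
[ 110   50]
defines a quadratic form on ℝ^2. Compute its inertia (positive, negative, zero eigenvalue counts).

step 0: pivot 242 → sign +
step 1: row/col 1 already zero → sign 0
signature = (1, 0, 1)

Answer: (1, 0, 1)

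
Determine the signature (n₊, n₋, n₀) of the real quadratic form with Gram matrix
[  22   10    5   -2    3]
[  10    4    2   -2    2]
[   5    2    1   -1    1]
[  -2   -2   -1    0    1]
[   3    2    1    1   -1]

step 0: pivot 22 → sign +
step 1: pivot -6/11 → sign −
step 2: pivot 2 → sign +
step 3: pivot -2/3 → sign −
step 4: row/col 4 already zero → sign 0
signature = (2, 2, 1)

Answer: (2, 2, 1)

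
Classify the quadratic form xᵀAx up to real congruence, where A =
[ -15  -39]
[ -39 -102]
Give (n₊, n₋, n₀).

step 0: pivot -15 → sign −
step 1: pivot -3/5 → sign −
signature = (0, 2, 0)

Answer: (0, 2, 0)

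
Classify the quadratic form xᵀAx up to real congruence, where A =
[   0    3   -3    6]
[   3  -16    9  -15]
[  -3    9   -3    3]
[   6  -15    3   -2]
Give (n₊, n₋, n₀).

Answer: (1, 3, 0)

Derivation:
step 0: pivot -16 → sign −
step 1: pivot 9/16 → sign +
step 2: pivot -1 → sign −
step 3: pivot -2 → sign −
signature = (1, 3, 0)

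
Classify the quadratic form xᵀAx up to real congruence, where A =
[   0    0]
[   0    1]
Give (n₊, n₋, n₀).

step 0: pivot 1 → sign +
step 1: row/col 1 already zero → sign 0
signature = (1, 0, 1)

Answer: (1, 0, 1)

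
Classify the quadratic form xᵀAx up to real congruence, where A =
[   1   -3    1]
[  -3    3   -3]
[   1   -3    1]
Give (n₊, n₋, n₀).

step 0: pivot 1 → sign +
step 1: pivot -6 → sign −
step 2: row/col 2 already zero → sign 0
signature = (1, 1, 1)

Answer: (1, 1, 1)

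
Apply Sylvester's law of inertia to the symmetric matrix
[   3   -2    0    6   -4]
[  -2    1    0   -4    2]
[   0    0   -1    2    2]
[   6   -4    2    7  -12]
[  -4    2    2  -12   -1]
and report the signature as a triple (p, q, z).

Answer: (1, 4, 0)

Derivation:
step 0: pivot 3 → sign +
step 1: pivot -1/3 → sign −
step 2: pivot -1 → sign −
step 3: pivot -1 → sign −
step 4: pivot -1 → sign −
signature = (1, 4, 0)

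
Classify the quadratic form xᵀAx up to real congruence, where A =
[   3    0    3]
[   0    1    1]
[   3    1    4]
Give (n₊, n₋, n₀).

step 0: pivot 3 → sign +
step 1: pivot 1 → sign +
step 2: row/col 2 already zero → sign 0
signature = (2, 0, 1)

Answer: (2, 0, 1)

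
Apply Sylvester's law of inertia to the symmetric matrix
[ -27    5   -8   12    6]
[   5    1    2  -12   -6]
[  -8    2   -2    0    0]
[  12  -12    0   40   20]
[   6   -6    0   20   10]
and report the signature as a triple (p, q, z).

Answer: (2, 2, 1)

Derivation:
step 0: pivot -27 → sign −
step 1: pivot 52/27 → sign +
step 2: pivot 3/13 → sign +
step 3: pivot -8 → sign −
step 4: row/col 4 already zero → sign 0
signature = (2, 2, 1)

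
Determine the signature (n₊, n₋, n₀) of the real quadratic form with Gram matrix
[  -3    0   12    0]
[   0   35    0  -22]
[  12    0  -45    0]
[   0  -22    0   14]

step 0: pivot -3 → sign −
step 1: pivot 35 → sign +
step 2: pivot 3 → sign +
step 3: pivot 6/35 → sign +
signature = (3, 1, 0)

Answer: (3, 1, 0)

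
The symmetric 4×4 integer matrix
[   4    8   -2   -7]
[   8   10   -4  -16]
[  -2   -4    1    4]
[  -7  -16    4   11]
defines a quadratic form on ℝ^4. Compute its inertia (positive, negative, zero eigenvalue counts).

Answer: (2, 2, 0)

Derivation:
step 0: pivot 4 → sign +
step 1: pivot -6 → sign −
step 2: pivot -7/12 → sign −
step 3: pivot 3/7 → sign +
signature = (2, 2, 0)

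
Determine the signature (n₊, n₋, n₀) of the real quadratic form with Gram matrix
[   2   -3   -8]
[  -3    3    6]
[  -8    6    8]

step 0: pivot 2 → sign +
step 1: pivot -3/2 → sign −
step 2: row/col 2 already zero → sign 0
signature = (1, 1, 1)

Answer: (1, 1, 1)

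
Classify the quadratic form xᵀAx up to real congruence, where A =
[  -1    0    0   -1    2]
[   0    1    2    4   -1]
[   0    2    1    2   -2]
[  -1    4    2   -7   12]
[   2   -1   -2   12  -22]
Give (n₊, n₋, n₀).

step 0: pivot -1 → sign −
step 1: pivot 1 → sign +
step 2: pivot -3 → sign −
step 3: pivot -10 → sign −
step 4: pivot 3/5 → sign +
signature = (2, 3, 0)

Answer: (2, 3, 0)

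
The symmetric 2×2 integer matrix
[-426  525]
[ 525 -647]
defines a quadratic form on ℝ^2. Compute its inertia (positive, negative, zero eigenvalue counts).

step 0: pivot -426 → sign −
step 1: pivot 1/142 → sign +
signature = (1, 1, 0)

Answer: (1, 1, 0)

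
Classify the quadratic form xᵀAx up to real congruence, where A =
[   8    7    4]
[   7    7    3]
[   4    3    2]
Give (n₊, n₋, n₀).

step 0: pivot 8 → sign +
step 1: pivot 7/8 → sign +
step 2: pivot -2/7 → sign −
signature = (2, 1, 0)

Answer: (2, 1, 0)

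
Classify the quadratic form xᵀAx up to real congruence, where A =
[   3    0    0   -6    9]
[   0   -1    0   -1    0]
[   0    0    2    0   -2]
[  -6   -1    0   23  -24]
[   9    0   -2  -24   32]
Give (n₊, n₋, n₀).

step 0: pivot 3 → sign +
step 1: pivot -1 → sign −
step 2: pivot 2 → sign +
step 3: pivot 12 → sign +
step 4: row/col 4 already zero → sign 0
signature = (3, 1, 1)

Answer: (3, 1, 1)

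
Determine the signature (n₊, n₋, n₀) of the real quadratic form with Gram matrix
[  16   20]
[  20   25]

Answer: (1, 0, 1)

Derivation:
step 0: pivot 16 → sign +
step 1: row/col 1 already zero → sign 0
signature = (1, 0, 1)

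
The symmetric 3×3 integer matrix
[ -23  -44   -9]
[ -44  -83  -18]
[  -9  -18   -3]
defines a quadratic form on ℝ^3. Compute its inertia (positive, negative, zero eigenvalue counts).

Answer: (1, 1, 1)

Derivation:
step 0: pivot -23 → sign −
step 1: pivot 27/23 → sign +
step 2: row/col 2 already zero → sign 0
signature = (1, 1, 1)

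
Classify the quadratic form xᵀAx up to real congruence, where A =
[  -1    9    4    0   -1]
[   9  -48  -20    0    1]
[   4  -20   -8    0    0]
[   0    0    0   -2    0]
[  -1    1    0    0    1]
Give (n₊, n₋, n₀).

step 0: pivot -1 → sign −
step 1: pivot 33 → sign +
step 2: pivot 8/33 → sign +
step 3: pivot -2 → sign −
step 4: row/col 4 already zero → sign 0
signature = (2, 2, 1)

Answer: (2, 2, 1)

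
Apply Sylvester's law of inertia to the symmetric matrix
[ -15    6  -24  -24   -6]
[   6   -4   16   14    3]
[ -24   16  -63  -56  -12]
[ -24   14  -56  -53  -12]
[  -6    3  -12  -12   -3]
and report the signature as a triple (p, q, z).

step 0: pivot -15 → sign −
step 1: pivot -8/5 → sign −
step 2: pivot 1 → sign +
step 3: pivot -5/2 → sign −
step 4: pivot -3/20 → sign −
signature = (1, 4, 0)

Answer: (1, 4, 0)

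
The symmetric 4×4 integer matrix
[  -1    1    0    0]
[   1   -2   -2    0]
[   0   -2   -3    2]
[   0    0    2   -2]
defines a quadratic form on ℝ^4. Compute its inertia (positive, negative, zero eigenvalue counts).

step 0: pivot -1 → sign −
step 1: pivot -1 → sign −
step 2: pivot 1 → sign +
step 3: pivot -6 → sign −
signature = (1, 3, 0)

Answer: (1, 3, 0)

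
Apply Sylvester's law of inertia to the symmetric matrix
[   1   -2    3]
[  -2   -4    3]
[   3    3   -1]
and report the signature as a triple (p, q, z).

Answer: (2, 1, 0)

Derivation:
step 0: pivot 1 → sign +
step 1: pivot -8 → sign −
step 2: pivot 1/8 → sign +
signature = (2, 1, 0)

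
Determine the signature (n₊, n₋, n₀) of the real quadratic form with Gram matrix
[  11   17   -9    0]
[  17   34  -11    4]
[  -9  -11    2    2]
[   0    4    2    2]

step 0: pivot 11 → sign +
step 1: pivot 85/11 → sign +
step 2: pivot -549/85 → sign −
step 3: pivot -2/61 → sign −
signature = (2, 2, 0)

Answer: (2, 2, 0)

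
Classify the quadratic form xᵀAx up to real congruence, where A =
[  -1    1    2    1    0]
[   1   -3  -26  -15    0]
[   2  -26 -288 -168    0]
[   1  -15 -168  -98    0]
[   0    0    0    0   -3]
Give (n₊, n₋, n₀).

step 0: pivot -1 → sign −
step 1: pivot -2 → sign −
step 2: pivot 4 → sign +
step 3: pivot -3 → sign −
step 4: row/col 4 already zero → sign 0
signature = (1, 3, 1)

Answer: (1, 3, 1)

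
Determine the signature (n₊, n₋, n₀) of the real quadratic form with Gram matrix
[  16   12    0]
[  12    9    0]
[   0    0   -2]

Answer: (1, 1, 1)

Derivation:
step 0: pivot 16 → sign +
step 1: pivot -2 → sign −
step 2: row/col 2 already zero → sign 0
signature = (1, 1, 1)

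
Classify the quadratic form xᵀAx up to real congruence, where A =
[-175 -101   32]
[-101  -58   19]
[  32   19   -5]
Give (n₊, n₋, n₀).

step 0: pivot -175 → sign −
step 1: pivot 51/175 → sign +
step 2: pivot -2/17 → sign −
signature = (1, 2, 0)

Answer: (1, 2, 0)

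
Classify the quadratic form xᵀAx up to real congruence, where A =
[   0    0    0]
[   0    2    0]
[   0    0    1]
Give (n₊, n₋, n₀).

step 0: pivot 2 → sign +
step 1: pivot 1 → sign +
step 2: row/col 2 already zero → sign 0
signature = (2, 0, 1)

Answer: (2, 0, 1)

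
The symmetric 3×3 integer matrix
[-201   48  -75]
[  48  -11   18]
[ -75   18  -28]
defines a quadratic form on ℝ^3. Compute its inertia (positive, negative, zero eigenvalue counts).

Answer: (1, 2, 0)

Derivation:
step 0: pivot -201 → sign −
step 1: pivot 31/67 → sign +
step 2: pivot -1/31 → sign −
signature = (1, 2, 0)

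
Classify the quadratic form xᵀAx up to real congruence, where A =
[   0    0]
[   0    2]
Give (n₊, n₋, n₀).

step 0: pivot 2 → sign +
step 1: row/col 1 already zero → sign 0
signature = (1, 0, 1)

Answer: (1, 0, 1)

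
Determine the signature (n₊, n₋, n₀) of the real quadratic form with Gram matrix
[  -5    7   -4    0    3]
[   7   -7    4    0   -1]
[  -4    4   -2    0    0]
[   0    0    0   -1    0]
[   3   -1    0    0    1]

Answer: (2, 3, 0)

Derivation:
step 0: pivot -5 → sign −
step 1: pivot 14/5 → sign +
step 2: pivot 2/7 → sign +
step 3: pivot -1 → sign −
step 4: pivot -2 → sign −
signature = (2, 3, 0)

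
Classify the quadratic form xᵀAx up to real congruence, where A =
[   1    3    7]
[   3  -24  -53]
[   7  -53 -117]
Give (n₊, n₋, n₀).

Answer: (1, 2, 0)

Derivation:
step 0: pivot 1 → sign +
step 1: pivot -33 → sign −
step 2: pivot -2/33 → sign −
signature = (1, 2, 0)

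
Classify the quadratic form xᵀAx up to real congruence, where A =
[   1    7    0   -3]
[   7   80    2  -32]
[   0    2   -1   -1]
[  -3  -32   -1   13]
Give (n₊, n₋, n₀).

Answer: (3, 1, 0)

Derivation:
step 0: pivot 1 → sign +
step 1: pivot 31 → sign +
step 2: pivot -35/31 → sign −
step 3: pivot 6/35 → sign +
signature = (3, 1, 0)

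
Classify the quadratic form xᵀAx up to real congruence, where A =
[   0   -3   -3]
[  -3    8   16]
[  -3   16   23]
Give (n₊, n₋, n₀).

Answer: (1, 2, 0)

Derivation:
step 0: pivot 8 → sign +
step 1: pivot -9/8 → sign −
step 2: pivot -1 → sign −
signature = (1, 2, 0)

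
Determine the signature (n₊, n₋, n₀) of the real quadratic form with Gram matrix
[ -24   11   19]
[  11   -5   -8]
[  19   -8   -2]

step 0: pivot -24 → sign −
step 1: pivot 1/24 → sign +
step 2: pivot 1 → sign +
signature = (2, 1, 0)

Answer: (2, 1, 0)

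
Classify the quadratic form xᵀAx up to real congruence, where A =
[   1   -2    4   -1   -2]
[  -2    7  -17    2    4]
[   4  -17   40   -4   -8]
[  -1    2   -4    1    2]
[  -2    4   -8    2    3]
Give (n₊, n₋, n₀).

step 0: pivot 1 → sign +
step 1: pivot 3 → sign +
step 2: pivot -3 → sign −
step 3: pivot -1 → sign −
step 4: row/col 4 already zero → sign 0
signature = (2, 2, 1)

Answer: (2, 2, 1)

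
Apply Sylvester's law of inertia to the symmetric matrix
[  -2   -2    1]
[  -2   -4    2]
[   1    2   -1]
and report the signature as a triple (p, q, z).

step 0: pivot -2 → sign −
step 1: pivot -2 → sign −
step 2: row/col 2 already zero → sign 0
signature = (0, 2, 1)

Answer: (0, 2, 1)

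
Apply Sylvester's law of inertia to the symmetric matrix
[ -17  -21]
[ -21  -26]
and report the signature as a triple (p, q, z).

step 0: pivot -17 → sign −
step 1: pivot -1/17 → sign −
signature = (0, 2, 0)

Answer: (0, 2, 0)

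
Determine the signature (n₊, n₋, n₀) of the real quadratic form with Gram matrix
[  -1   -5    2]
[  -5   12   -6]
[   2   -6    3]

Answer: (2, 1, 0)

Derivation:
step 0: pivot -1 → sign −
step 1: pivot 37 → sign +
step 2: pivot 3/37 → sign +
signature = (2, 1, 0)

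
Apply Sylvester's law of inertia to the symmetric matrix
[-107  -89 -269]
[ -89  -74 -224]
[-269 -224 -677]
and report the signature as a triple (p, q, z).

step 0: pivot -107 → sign −
step 1: pivot 3/107 → sign +
step 2: pivot -3 → sign −
signature = (1, 2, 0)

Answer: (1, 2, 0)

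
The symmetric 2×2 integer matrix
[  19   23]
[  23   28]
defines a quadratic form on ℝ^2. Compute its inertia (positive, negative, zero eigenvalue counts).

Answer: (2, 0, 0)

Derivation:
step 0: pivot 19 → sign +
step 1: pivot 3/19 → sign +
signature = (2, 0, 0)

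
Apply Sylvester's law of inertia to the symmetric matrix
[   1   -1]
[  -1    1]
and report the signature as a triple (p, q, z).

Answer: (1, 0, 1)

Derivation:
step 0: pivot 1 → sign +
step 1: row/col 1 already zero → sign 0
signature = (1, 0, 1)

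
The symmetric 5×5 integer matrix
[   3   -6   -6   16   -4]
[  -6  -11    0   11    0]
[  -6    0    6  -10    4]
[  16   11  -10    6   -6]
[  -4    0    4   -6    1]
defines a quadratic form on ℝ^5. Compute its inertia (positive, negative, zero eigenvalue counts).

step 0: pivot 3 → sign +
step 1: pivot -23 → sign −
step 2: pivot 6/23 → sign +
step 3: pivot 1/3 → sign +
step 4: pivot -3 → sign −
signature = (3, 2, 0)

Answer: (3, 2, 0)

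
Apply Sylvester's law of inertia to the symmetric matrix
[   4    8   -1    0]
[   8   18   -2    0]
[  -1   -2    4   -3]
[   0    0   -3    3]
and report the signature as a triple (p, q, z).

step 0: pivot 4 → sign +
step 1: pivot 2 → sign +
step 2: pivot 15/4 → sign +
step 3: pivot 3/5 → sign +
signature = (4, 0, 0)

Answer: (4, 0, 0)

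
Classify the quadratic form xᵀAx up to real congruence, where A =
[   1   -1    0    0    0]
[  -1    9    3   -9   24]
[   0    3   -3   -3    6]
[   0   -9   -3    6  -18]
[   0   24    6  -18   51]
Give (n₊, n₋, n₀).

Answer: (2, 3, 0)

Derivation:
step 0: pivot 1 → sign +
step 1: pivot 8 → sign +
step 2: pivot -33/8 → sign −
step 3: pivot -45/11 → sign −
step 4: pivot -1/5 → sign −
signature = (2, 3, 0)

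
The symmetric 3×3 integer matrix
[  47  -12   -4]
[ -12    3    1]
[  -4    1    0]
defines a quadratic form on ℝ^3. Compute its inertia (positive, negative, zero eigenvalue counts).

Answer: (1, 2, 0)

Derivation:
step 0: pivot 47 → sign +
step 1: pivot -3/47 → sign −
step 2: pivot -1/3 → sign −
signature = (1, 2, 0)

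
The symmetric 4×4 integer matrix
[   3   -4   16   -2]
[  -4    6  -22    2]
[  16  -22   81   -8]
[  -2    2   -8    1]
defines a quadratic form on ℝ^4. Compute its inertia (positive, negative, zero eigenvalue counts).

step 0: pivot 3 → sign +
step 1: pivot 2/3 → sign +
step 2: pivot -5 → sign −
step 3: pivot -1/5 → sign −
signature = (2, 2, 0)

Answer: (2, 2, 0)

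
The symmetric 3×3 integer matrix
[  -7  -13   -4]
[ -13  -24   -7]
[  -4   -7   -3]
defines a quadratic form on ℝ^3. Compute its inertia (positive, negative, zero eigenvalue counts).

Answer: (1, 2, 0)

Derivation:
step 0: pivot -7 → sign −
step 1: pivot 1/7 → sign +
step 2: pivot -2 → sign −
signature = (1, 2, 0)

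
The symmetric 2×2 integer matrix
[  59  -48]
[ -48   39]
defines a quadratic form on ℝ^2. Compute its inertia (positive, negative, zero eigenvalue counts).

step 0: pivot 59 → sign +
step 1: pivot -3/59 → sign −
signature = (1, 1, 0)

Answer: (1, 1, 0)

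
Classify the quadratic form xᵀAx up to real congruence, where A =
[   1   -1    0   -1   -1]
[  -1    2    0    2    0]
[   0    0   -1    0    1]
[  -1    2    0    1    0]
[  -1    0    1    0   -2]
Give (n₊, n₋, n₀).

step 0: pivot 1 → sign +
step 1: pivot 1 → sign +
step 2: pivot -1 → sign −
step 3: pivot -1 → sign −
step 4: pivot -3 → sign −
signature = (2, 3, 0)

Answer: (2, 3, 0)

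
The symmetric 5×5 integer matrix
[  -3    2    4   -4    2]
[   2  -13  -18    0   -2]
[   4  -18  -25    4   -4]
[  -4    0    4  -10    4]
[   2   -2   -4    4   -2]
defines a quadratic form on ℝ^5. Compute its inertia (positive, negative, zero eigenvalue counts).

Answer: (1, 4, 0)

Derivation:
step 0: pivot -3 → sign −
step 1: pivot -35/3 → sign −
step 2: pivot 17/35 → sign +
step 3: pivot -234/17 → sign −
step 4: pivot -2/13 → sign −
signature = (1, 4, 0)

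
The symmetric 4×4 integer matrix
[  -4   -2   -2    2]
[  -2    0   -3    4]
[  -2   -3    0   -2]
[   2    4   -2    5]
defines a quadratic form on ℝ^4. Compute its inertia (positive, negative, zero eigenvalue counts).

Answer: (1, 2, 1)

Derivation:
step 0: pivot -4 → sign −
step 1: pivot 1 → sign +
step 2: pivot -3 → sign −
step 3: row/col 3 already zero → sign 0
signature = (1, 2, 1)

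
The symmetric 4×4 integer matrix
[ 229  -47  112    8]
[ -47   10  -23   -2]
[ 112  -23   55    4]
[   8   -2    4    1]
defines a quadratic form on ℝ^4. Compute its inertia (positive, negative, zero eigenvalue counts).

Answer: (4, 0, 0)

Derivation:
step 0: pivot 229 → sign +
step 1: pivot 81/229 → sign +
step 2: pivot 2/9 → sign +
step 3: pivot 1/3 → sign +
signature = (4, 0, 0)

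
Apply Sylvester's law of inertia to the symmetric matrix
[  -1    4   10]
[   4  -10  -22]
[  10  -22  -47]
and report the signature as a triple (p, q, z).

Answer: (1, 2, 0)

Derivation:
step 0: pivot -1 → sign −
step 1: pivot 6 → sign +
step 2: pivot -1 → sign −
signature = (1, 2, 0)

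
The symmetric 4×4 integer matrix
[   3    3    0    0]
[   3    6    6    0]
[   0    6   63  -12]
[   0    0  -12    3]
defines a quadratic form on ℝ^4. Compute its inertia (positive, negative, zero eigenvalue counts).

Answer: (4, 0, 0)

Derivation:
step 0: pivot 3 → sign +
step 1: pivot 3 → sign +
step 2: pivot 51 → sign +
step 3: pivot 3/17 → sign +
signature = (4, 0, 0)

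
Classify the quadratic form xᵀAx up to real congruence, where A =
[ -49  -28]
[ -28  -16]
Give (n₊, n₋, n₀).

step 0: pivot -49 → sign −
step 1: row/col 1 already zero → sign 0
signature = (0, 1, 1)

Answer: (0, 1, 1)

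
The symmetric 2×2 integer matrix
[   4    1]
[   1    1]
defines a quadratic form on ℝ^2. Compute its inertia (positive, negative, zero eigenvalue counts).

Answer: (2, 0, 0)

Derivation:
step 0: pivot 4 → sign +
step 1: pivot 3/4 → sign +
signature = (2, 0, 0)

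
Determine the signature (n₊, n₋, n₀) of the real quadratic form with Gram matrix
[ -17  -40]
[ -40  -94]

Answer: (1, 1, 0)

Derivation:
step 0: pivot -17 → sign −
step 1: pivot 2/17 → sign +
signature = (1, 1, 0)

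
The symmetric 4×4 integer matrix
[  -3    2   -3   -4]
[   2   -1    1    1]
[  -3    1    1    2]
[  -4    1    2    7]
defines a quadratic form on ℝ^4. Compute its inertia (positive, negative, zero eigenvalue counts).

Answer: (3, 1, 0)

Derivation:
step 0: pivot -3 → sign −
step 1: pivot 1/3 → sign +
step 2: pivot 1 → sign +
step 3: pivot 3 → sign +
signature = (3, 1, 0)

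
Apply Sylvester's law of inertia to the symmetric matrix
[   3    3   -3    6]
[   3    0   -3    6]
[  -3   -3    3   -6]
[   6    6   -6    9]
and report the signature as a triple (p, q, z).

step 0: pivot 3 → sign +
step 1: pivot -3 → sign −
step 2: pivot -3 → sign −
step 3: row/col 3 already zero → sign 0
signature = (1, 2, 1)

Answer: (1, 2, 1)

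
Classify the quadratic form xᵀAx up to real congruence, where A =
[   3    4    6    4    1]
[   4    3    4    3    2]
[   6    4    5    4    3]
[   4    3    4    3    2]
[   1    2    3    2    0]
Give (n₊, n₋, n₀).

step 0: pivot 3 → sign +
step 1: pivot -7/3 → sign −
step 2: pivot -1/7 → sign −
step 3: row/col 3 already zero → sign 0
step 4: row/col 4 already zero → sign 0
signature = (1, 2, 2)

Answer: (1, 2, 2)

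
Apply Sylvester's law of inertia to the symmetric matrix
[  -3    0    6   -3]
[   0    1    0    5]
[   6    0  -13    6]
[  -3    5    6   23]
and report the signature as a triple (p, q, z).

Answer: (2, 2, 0)

Derivation:
step 0: pivot -3 → sign −
step 1: pivot 1 → sign +
step 2: pivot -1 → sign −
step 3: pivot 1 → sign +
signature = (2, 2, 0)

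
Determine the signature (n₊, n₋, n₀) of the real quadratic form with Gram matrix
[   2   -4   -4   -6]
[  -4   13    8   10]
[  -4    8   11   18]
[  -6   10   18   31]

step 0: pivot 2 → sign +
step 1: pivot 5 → sign +
step 2: pivot 3 → sign +
step 3: pivot 1/5 → sign +
signature = (4, 0, 0)

Answer: (4, 0, 0)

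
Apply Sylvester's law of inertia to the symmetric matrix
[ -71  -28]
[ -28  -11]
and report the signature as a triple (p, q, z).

Answer: (1, 1, 0)

Derivation:
step 0: pivot -71 → sign −
step 1: pivot 3/71 → sign +
signature = (1, 1, 0)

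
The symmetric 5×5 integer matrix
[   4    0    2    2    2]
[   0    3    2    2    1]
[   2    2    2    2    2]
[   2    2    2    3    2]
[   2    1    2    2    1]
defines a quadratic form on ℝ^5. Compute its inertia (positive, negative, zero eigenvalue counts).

step 0: pivot 4 → sign +
step 1: pivot 3 → sign +
step 2: pivot -1/3 → sign −
step 3: pivot 1 → sign +
step 4: row/col 4 already zero → sign 0
signature = (3, 1, 1)

Answer: (3, 1, 1)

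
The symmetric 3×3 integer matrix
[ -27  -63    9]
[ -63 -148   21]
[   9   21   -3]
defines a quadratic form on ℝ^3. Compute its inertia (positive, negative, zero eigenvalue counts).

step 0: pivot -27 → sign −
step 1: pivot -1 → sign −
step 2: row/col 2 already zero → sign 0
signature = (0, 2, 1)

Answer: (0, 2, 1)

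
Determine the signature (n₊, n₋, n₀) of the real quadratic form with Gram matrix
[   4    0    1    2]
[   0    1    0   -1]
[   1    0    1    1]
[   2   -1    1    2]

Answer: (3, 1, 0)

Derivation:
step 0: pivot 4 → sign +
step 1: pivot 1 → sign +
step 2: pivot 3/4 → sign +
step 3: pivot -1/3 → sign −
signature = (3, 1, 0)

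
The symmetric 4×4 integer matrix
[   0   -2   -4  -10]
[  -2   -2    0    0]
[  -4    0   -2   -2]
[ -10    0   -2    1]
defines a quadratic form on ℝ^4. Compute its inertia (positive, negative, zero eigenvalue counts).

Answer: (1, 3, 0)

Derivation:
step 0: pivot -2 → sign −
step 1: pivot 2 → sign +
step 2: pivot -10 → sign −
step 3: pivot -3/5 → sign −
signature = (1, 3, 0)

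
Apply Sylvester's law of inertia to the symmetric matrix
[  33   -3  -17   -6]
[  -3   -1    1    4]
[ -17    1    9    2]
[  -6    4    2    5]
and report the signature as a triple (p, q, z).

step 0: pivot 33 → sign +
step 1: pivot -14/11 → sign −
step 2: pivot 10/21 → sign +
step 3: pivot -3/5 → sign −
signature = (2, 2, 0)

Answer: (2, 2, 0)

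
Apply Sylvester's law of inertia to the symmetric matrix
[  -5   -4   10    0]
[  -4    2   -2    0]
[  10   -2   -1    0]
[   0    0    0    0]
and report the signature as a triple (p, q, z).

Answer: (1, 2, 1)

Derivation:
step 0: pivot -5 → sign −
step 1: pivot 26/5 → sign +
step 2: pivot -3/13 → sign −
step 3: row/col 3 already zero → sign 0
signature = (1, 2, 1)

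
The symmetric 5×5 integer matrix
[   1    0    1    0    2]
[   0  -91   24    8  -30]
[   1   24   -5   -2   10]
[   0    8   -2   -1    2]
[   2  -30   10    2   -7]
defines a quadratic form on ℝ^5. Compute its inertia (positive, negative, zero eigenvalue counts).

step 0: pivot 1 → sign +
step 1: pivot -91 → sign −
step 2: pivot 30/91 → sign +
step 3: pivot -1/3 → sign −
step 4: pivot 1/5 → sign +
signature = (3, 2, 0)

Answer: (3, 2, 0)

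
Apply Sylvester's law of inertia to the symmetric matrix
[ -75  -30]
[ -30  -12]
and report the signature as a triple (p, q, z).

Answer: (0, 1, 1)

Derivation:
step 0: pivot -75 → sign −
step 1: row/col 1 already zero → sign 0
signature = (0, 1, 1)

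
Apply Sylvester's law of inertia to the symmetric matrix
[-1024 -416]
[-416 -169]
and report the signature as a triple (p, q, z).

Answer: (0, 1, 1)

Derivation:
step 0: pivot -1024 → sign −
step 1: row/col 1 already zero → sign 0
signature = (0, 1, 1)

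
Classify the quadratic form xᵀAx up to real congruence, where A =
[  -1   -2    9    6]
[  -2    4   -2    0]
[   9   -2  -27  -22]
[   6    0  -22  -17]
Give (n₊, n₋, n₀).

step 0: pivot -1 → sign −
step 1: pivot 8 → sign +
step 2: pivot 4 → sign +
step 3: row/col 3 already zero → sign 0
signature = (2, 1, 1)

Answer: (2, 1, 1)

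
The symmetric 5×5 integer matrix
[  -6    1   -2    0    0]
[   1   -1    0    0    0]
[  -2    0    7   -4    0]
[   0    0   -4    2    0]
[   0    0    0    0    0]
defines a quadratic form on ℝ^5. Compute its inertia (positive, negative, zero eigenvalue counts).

step 0: pivot -6 → sign −
step 1: pivot -5/6 → sign −
step 2: pivot 39/5 → sign +
step 3: pivot -2/39 → sign −
step 4: row/col 4 already zero → sign 0
signature = (1, 3, 1)

Answer: (1, 3, 1)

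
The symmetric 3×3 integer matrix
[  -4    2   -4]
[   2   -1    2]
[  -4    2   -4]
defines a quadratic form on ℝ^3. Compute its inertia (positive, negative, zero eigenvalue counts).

Answer: (0, 1, 2)

Derivation:
step 0: pivot -4 → sign −
step 1: row/col 1 already zero → sign 0
step 2: row/col 2 already zero → sign 0
signature = (0, 1, 2)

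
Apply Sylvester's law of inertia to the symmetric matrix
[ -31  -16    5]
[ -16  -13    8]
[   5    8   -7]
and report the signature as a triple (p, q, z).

step 0: pivot -31 → sign −
step 1: pivot -147/31 → sign −
step 2: row/col 2 already zero → sign 0
signature = (0, 2, 1)

Answer: (0, 2, 1)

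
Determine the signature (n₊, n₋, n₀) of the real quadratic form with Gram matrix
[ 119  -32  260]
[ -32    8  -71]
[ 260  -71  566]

step 0: pivot 119 → sign +
step 1: pivot -72/119 → sign −
step 2: pivot -1/8 → sign −
signature = (1, 2, 0)

Answer: (1, 2, 0)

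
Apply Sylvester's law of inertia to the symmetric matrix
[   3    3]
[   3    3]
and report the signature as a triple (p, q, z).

Answer: (1, 0, 1)

Derivation:
step 0: pivot 3 → sign +
step 1: row/col 1 already zero → sign 0
signature = (1, 0, 1)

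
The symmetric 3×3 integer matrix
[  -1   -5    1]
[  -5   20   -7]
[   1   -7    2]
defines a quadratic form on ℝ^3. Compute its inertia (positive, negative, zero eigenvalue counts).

step 0: pivot -1 → sign −
step 1: pivot 45 → sign +
step 2: pivot -1/5 → sign −
signature = (1, 2, 0)

Answer: (1, 2, 0)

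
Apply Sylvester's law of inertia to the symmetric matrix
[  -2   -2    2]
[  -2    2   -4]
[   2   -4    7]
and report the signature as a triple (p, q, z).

step 0: pivot -2 → sign −
step 1: pivot 4 → sign +
step 2: row/col 2 already zero → sign 0
signature = (1, 1, 1)

Answer: (1, 1, 1)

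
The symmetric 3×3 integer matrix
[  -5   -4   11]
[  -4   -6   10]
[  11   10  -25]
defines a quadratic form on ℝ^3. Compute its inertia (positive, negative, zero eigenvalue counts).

step 0: pivot -5 → sign −
step 1: pivot -14/5 → sign −
step 2: pivot -2/7 → sign −
signature = (0, 3, 0)

Answer: (0, 3, 0)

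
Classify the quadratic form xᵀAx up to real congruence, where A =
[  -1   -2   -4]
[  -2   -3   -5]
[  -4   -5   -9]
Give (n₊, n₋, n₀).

step 0: pivot -1 → sign −
step 1: pivot 1 → sign +
step 2: pivot -2 → sign −
signature = (1, 2, 0)

Answer: (1, 2, 0)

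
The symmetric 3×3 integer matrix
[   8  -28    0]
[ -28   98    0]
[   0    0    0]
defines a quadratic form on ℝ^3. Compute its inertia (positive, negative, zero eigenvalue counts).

step 0: pivot 8 → sign +
step 1: row/col 1 already zero → sign 0
step 2: row/col 2 already zero → sign 0
signature = (1, 0, 2)

Answer: (1, 0, 2)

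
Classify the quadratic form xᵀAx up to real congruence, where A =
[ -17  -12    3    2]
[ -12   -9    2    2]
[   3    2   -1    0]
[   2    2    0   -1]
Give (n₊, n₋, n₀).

Answer: (0, 3, 1)

Derivation:
step 0: pivot -17 → sign −
step 1: pivot -9/17 → sign −
step 2: pivot -4/9 → sign −
step 3: row/col 3 already zero → sign 0
signature = (0, 3, 1)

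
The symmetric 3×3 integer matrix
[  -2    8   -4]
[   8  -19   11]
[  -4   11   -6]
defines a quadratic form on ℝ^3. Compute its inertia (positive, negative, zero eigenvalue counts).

Answer: (2, 1, 0)

Derivation:
step 0: pivot -2 → sign −
step 1: pivot 13 → sign +
step 2: pivot 1/13 → sign +
signature = (2, 1, 0)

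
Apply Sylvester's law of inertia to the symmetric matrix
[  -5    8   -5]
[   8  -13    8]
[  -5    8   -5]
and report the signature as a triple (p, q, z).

Answer: (0, 2, 1)

Derivation:
step 0: pivot -5 → sign −
step 1: pivot -1/5 → sign −
step 2: row/col 2 already zero → sign 0
signature = (0, 2, 1)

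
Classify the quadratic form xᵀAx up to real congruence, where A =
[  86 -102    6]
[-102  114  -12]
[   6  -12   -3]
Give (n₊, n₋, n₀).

step 0: pivot 86 → sign +
step 1: pivot -300/43 → sign −
step 2: row/col 2 already zero → sign 0
signature = (1, 1, 1)

Answer: (1, 1, 1)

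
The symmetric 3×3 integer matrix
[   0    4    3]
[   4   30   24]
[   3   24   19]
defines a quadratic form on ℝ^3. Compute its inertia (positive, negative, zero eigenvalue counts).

step 0: pivot 30 → sign +
step 1: pivot -8/15 → sign −
step 2: pivot -1/8 → sign −
signature = (1, 2, 0)

Answer: (1, 2, 0)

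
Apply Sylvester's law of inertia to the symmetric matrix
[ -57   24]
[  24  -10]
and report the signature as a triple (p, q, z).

step 0: pivot -57 → sign −
step 1: pivot 2/19 → sign +
signature = (1, 1, 0)

Answer: (1, 1, 0)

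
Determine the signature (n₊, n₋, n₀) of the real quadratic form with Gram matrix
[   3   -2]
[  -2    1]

step 0: pivot 3 → sign +
step 1: pivot -1/3 → sign −
signature = (1, 1, 0)

Answer: (1, 1, 0)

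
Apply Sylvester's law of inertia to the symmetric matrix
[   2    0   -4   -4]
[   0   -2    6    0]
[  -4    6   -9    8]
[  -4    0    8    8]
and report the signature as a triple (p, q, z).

step 0: pivot 2 → sign +
step 1: pivot -2 → sign −
step 2: pivot 1 → sign +
step 3: row/col 3 already zero → sign 0
signature = (2, 1, 1)

Answer: (2, 1, 1)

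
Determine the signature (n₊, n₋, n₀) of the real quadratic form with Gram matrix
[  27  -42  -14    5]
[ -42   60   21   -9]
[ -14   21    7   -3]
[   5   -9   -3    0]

Answer: (1, 3, 0)

Derivation:
step 0: pivot 27 → sign +
step 1: pivot -16/3 → sign −
step 2: pivot -7/48 → sign −
step 3: pivot -2/7 → sign −
signature = (1, 3, 0)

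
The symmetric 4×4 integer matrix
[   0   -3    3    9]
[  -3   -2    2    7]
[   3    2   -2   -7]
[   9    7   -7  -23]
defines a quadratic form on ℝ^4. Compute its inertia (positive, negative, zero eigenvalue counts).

Answer: (2, 1, 1)

Derivation:
step 0: pivot -2 → sign −
step 1: pivot 9/2 → sign +
step 2: pivot 1 → sign +
step 3: row/col 3 already zero → sign 0
signature = (2, 1, 1)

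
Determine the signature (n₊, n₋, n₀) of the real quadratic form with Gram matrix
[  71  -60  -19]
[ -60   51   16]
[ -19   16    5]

step 0: pivot 71 → sign +
step 1: pivot 21/71 → sign +
step 2: pivot -2/21 → sign −
signature = (2, 1, 0)

Answer: (2, 1, 0)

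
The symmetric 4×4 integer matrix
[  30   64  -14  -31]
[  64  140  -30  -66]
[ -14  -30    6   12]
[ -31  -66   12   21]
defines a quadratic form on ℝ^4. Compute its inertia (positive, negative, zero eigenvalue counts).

Answer: (3, 1, 0)

Derivation:
step 0: pivot 30 → sign +
step 1: pivot 52/15 → sign +
step 2: pivot -7/13 → sign −
step 3: pivot 3/14 → sign +
signature = (3, 1, 0)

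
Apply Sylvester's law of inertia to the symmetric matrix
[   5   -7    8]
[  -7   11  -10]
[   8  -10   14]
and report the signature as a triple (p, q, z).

Answer: (2, 0, 1)

Derivation:
step 0: pivot 5 → sign +
step 1: pivot 6/5 → sign +
step 2: row/col 2 already zero → sign 0
signature = (2, 0, 1)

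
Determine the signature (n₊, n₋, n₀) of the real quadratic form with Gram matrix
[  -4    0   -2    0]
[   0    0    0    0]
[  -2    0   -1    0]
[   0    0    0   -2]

Answer: (0, 2, 2)

Derivation:
step 0: pivot -4 → sign −
step 1: pivot -2 → sign −
step 2: row/col 2 already zero → sign 0
step 3: row/col 3 already zero → sign 0
signature = (0, 2, 2)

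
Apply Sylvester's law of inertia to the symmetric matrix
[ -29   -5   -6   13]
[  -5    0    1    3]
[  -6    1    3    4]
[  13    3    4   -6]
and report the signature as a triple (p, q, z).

step 0: pivot -29 → sign −
step 1: pivot 25/29 → sign +
step 2: pivot -14/25 → sign −
step 3: pivot -3/7 → sign −
signature = (1, 3, 0)

Answer: (1, 3, 0)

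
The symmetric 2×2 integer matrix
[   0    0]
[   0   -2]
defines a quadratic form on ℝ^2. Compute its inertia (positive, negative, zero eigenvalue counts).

step 0: pivot -2 → sign −
step 1: row/col 1 already zero → sign 0
signature = (0, 1, 1)

Answer: (0, 1, 1)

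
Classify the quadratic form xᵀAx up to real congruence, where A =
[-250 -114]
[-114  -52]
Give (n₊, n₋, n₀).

Answer: (0, 2, 0)

Derivation:
step 0: pivot -250 → sign −
step 1: pivot -2/125 → sign −
signature = (0, 2, 0)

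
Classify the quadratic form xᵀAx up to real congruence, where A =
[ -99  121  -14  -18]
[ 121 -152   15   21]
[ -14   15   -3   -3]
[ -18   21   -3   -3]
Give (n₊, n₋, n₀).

step 0: pivot -99 → sign −
step 1: pivot -37/9 → sign −
step 2: pivot 26/407 → sign +
step 3: pivot 6/13 → sign +
signature = (2, 2, 0)

Answer: (2, 2, 0)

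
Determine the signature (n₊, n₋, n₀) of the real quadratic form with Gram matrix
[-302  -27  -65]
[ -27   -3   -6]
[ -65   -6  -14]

step 0: pivot -302 → sign −
step 1: pivot -177/302 → sign −
step 2: pivot 3/59 → sign +
signature = (1, 2, 0)

Answer: (1, 2, 0)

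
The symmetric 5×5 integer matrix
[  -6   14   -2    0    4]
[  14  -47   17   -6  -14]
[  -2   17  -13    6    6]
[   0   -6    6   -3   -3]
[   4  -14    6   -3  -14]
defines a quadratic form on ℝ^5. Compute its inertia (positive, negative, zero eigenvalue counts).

Answer: (0, 5, 0)

Derivation:
step 0: pivot -6 → sign −
step 1: pivot -43/3 → sign −
step 2: pivot -74/43 → sign −
step 3: pivot -3/37 → sign −
step 4: pivot -3 → sign −
signature = (0, 5, 0)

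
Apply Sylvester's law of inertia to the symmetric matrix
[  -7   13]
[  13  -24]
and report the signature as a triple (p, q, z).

step 0: pivot -7 → sign −
step 1: pivot 1/7 → sign +
signature = (1, 1, 0)

Answer: (1, 1, 0)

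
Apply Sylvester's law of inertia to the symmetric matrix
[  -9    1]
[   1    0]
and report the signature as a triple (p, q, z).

Answer: (1, 1, 0)

Derivation:
step 0: pivot -9 → sign −
step 1: pivot 1/9 → sign +
signature = (1, 1, 0)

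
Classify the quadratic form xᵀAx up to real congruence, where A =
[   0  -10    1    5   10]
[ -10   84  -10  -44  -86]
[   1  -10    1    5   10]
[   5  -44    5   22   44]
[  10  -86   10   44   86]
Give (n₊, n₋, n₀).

step 0: pivot 84 → sign +
step 1: pivot -25/21 → sign −
step 2: pivot -4/25 → sign −
step 3: pivot -3/4 → sign −
step 4: pivot -1 → sign −
signature = (1, 4, 0)

Answer: (1, 4, 0)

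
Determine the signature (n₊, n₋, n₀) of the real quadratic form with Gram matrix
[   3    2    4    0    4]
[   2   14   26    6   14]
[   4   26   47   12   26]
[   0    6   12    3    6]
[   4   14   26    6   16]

Answer: (4, 1, 0)

Derivation:
step 0: pivot 3 → sign +
step 1: pivot 38/3 → sign +
step 2: pivot -25/19 → sign −
step 3: pivot 21/25 → sign +
step 4: pivot 2/7 → sign +
signature = (4, 1, 0)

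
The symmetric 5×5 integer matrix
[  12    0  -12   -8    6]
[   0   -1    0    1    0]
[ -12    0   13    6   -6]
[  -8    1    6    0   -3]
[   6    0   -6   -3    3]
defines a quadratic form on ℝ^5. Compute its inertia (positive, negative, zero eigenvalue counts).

step 0: pivot 12 → sign +
step 1: pivot -1 → sign −
step 2: pivot 1 → sign +
step 3: pivot -25/3 → sign −
step 4: pivot 3/25 → sign +
signature = (3, 2, 0)

Answer: (3, 2, 0)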